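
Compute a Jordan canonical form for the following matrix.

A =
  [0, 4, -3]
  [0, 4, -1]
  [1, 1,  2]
J_3(2)

The characteristic polynomial is
  det(x·I − A) = x^3 - 6*x^2 + 12*x - 8 = (x - 2)^3

Eigenvalues and multiplicities (the geometric multiplicity of λ is n − rank(A − λI), which equals the number of Jordan blocks for λ):
  λ = 2: algebraic multiplicity = 3, geometric multiplicity = 1

Determining the block sizes for each eigenvalue:
  λ = 2: one block (gm = 1), so the single block has size am = 3 → block sizes [3]

Assembling the blocks gives a Jordan form
J =
  [2, 1, 0]
  [0, 2, 1]
  [0, 0, 2]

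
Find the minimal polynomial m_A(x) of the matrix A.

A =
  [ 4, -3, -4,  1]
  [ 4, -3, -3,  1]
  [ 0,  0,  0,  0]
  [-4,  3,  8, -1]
x^3

The characteristic polynomial is χ_A(x) = x^4, so the eigenvalues are known. The minimal polynomial is
  m_A(x) = Π_λ (x − λ)^{k_λ}
where k_λ is the size of the *largest* Jordan block for λ (equivalently, the smallest k with (A − λI)^k v = 0 for every generalised eigenvector v of λ).

  λ = 0: largest Jordan block has size 3, contributing (x − 0)^3

So m_A(x) = x^3 = x^3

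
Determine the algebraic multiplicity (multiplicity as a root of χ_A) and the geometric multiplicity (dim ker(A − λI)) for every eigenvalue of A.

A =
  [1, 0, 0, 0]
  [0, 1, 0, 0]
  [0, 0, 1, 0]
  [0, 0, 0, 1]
λ = 1: alg = 4, geom = 4

Step 1 — factor the characteristic polynomial to read off the algebraic multiplicities:
  χ_A(x) = (x - 1)^4

Step 2 — compute geometric multiplicities via the rank-nullity identity g(λ) = n − rank(A − λI):
  rank(A − (1)·I) = 0, so dim ker(A − (1)·I) = n − 0 = 4

Summary:
  λ = 1: algebraic multiplicity = 4, geometric multiplicity = 4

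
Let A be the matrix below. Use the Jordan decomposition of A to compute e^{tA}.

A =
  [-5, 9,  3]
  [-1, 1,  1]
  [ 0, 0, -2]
e^{tA} =
  [-3*t*exp(-2*t) + exp(-2*t), 9*t*exp(-2*t), 3*t*exp(-2*t)]
  [-t*exp(-2*t), 3*t*exp(-2*t) + exp(-2*t), t*exp(-2*t)]
  [0, 0, exp(-2*t)]

Strategy: write A = P · J · P⁻¹ where J is a Jordan canonical form, so e^{tA} = P · e^{tJ} · P⁻¹, and e^{tJ} can be computed block-by-block.

A has Jordan form
J =
  [-2,  1,  0]
  [ 0, -2,  0]
  [ 0,  0, -2]
(up to reordering of blocks).

Per-block formulas:
  For a 1×1 block at λ = -2: exp(t · [-2]) = [e^(-2t)].
  For a 2×2 Jordan block J_2(-2): exp(t · J_2(-2)) = e^(-2t)·(I + t·N), where N is the 2×2 nilpotent shift.

After assembling e^{tJ} and conjugating by P, we get:

e^{tA} =
  [-3*t*exp(-2*t) + exp(-2*t), 9*t*exp(-2*t), 3*t*exp(-2*t)]
  [-t*exp(-2*t), 3*t*exp(-2*t) + exp(-2*t), t*exp(-2*t)]
  [0, 0, exp(-2*t)]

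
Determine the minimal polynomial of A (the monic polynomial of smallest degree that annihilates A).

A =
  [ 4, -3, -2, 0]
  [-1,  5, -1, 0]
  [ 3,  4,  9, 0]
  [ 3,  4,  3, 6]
x^3 - 18*x^2 + 108*x - 216

The characteristic polynomial is χ_A(x) = (x - 6)^4, so the eigenvalues are known. The minimal polynomial is
  m_A(x) = Π_λ (x − λ)^{k_λ}
where k_λ is the size of the *largest* Jordan block for λ (equivalently, the smallest k with (A − λI)^k v = 0 for every generalised eigenvector v of λ).

  λ = 6: largest Jordan block has size 3, contributing (x − 6)^3

So m_A(x) = (x - 6)^3 = x^3 - 18*x^2 + 108*x - 216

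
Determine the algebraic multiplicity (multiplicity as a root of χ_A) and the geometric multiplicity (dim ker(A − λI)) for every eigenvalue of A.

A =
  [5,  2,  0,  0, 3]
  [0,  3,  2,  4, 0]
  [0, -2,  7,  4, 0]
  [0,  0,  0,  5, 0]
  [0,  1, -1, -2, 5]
λ = 5: alg = 5, geom = 3

Step 1 — factor the characteristic polynomial to read off the algebraic multiplicities:
  χ_A(x) = (x - 5)^5

Step 2 — compute geometric multiplicities via the rank-nullity identity g(λ) = n − rank(A − λI):
  rank(A − (5)·I) = 2, so dim ker(A − (5)·I) = n − 2 = 3

Summary:
  λ = 5: algebraic multiplicity = 5, geometric multiplicity = 3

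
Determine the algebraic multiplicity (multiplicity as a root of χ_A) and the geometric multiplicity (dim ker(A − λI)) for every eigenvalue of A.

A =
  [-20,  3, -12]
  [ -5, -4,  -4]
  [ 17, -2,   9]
λ = -5: alg = 3, geom = 1

Step 1 — factor the characteristic polynomial to read off the algebraic multiplicities:
  χ_A(x) = (x + 5)^3

Step 2 — compute geometric multiplicities via the rank-nullity identity g(λ) = n − rank(A − λI):
  rank(A − (-5)·I) = 2, so dim ker(A − (-5)·I) = n − 2 = 1

Summary:
  λ = -5: algebraic multiplicity = 3, geometric multiplicity = 1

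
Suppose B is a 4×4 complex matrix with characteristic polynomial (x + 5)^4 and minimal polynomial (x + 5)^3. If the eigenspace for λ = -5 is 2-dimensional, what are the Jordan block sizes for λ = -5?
Block sizes for λ = -5: [3, 1]

Step 1 — from the characteristic polynomial, algebraic multiplicity of λ = -5 is 4. From dim ker(B − (-5)·I) = 2, there are exactly 2 Jordan blocks for λ = -5.
Step 2 — from the minimal polynomial, the factor (x + 5)^3 tells us the largest block for λ = -5 has size 3.
Step 3 — with total size 4, 2 blocks, and largest block 3, the block sizes (in nonincreasing order) are [3, 1].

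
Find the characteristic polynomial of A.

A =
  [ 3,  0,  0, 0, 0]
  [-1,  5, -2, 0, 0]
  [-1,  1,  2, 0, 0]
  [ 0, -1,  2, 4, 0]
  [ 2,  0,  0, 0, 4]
x^5 - 18*x^4 + 129*x^3 - 460*x^2 + 816*x - 576

Expanding det(x·I − A) (e.g. by cofactor expansion or by noting that A is similar to its Jordan form J, which has the same characteristic polynomial as A) gives
  χ_A(x) = x^5 - 18*x^4 + 129*x^3 - 460*x^2 + 816*x - 576
which factors as (x - 4)^3*(x - 3)^2. The eigenvalues (with algebraic multiplicities) are λ = 3 with multiplicity 2, λ = 4 with multiplicity 3.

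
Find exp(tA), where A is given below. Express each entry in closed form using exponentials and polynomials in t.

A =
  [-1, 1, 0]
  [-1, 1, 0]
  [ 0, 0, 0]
e^{tA} =
  [1 - t, t, 0]
  [-t, t + 1, 0]
  [0, 0, 1]

Strategy: write A = P · J · P⁻¹ where J is a Jordan canonical form, so e^{tA} = P · e^{tJ} · P⁻¹, and e^{tJ} can be computed block-by-block.

A has Jordan form
J =
  [0, 1, 0]
  [0, 0, 0]
  [0, 0, 0]
(up to reordering of blocks).

Per-block formulas:
  For a 1×1 block at λ = 0: exp(t · [0]) = [e^(0t)].
  For a 2×2 Jordan block J_2(0): exp(t · J_2(0)) = e^(0t)·(I + t·N), where N is the 2×2 nilpotent shift.

After assembling e^{tJ} and conjugating by P, we get:

e^{tA} =
  [1 - t, t, 0]
  [-t, t + 1, 0]
  [0, 0, 1]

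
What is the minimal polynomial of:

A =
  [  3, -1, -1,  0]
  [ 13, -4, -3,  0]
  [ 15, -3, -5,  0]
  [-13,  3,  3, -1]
x^4 + 7*x^3 + 18*x^2 + 20*x + 8

The characteristic polynomial is χ_A(x) = (x + 1)*(x + 2)^3, so the eigenvalues are known. The minimal polynomial is
  m_A(x) = Π_λ (x − λ)^{k_λ}
where k_λ is the size of the *largest* Jordan block for λ (equivalently, the smallest k with (A − λI)^k v = 0 for every generalised eigenvector v of λ).

  λ = -2: largest Jordan block has size 3, contributing (x + 2)^3
  λ = -1: largest Jordan block has size 1, contributing (x + 1)

So m_A(x) = (x + 1)*(x + 2)^3 = x^4 + 7*x^3 + 18*x^2 + 20*x + 8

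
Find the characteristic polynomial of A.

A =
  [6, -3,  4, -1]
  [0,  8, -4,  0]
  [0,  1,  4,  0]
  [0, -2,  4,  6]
x^4 - 24*x^3 + 216*x^2 - 864*x + 1296

Expanding det(x·I − A) (e.g. by cofactor expansion or by noting that A is similar to its Jordan form J, which has the same characteristic polynomial as A) gives
  χ_A(x) = x^4 - 24*x^3 + 216*x^2 - 864*x + 1296
which factors as (x - 6)^4. The eigenvalues (with algebraic multiplicities) are λ = 6 with multiplicity 4.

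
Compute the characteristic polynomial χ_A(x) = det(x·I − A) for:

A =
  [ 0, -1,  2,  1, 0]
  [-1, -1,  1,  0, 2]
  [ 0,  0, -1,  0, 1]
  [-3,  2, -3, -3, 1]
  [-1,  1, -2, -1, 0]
x^5 + 5*x^4 + 10*x^3 + 10*x^2 + 5*x + 1

Expanding det(x·I − A) (e.g. by cofactor expansion or by noting that A is similar to its Jordan form J, which has the same characteristic polynomial as A) gives
  χ_A(x) = x^5 + 5*x^4 + 10*x^3 + 10*x^2 + 5*x + 1
which factors as (x + 1)^5. The eigenvalues (with algebraic multiplicities) are λ = -1 with multiplicity 5.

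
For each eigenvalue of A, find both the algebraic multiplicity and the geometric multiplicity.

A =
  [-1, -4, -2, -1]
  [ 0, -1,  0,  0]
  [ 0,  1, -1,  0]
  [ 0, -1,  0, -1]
λ = -1: alg = 4, geom = 2

Step 1 — factor the characteristic polynomial to read off the algebraic multiplicities:
  χ_A(x) = (x + 1)^4

Step 2 — compute geometric multiplicities via the rank-nullity identity g(λ) = n − rank(A − λI):
  rank(A − (-1)·I) = 2, so dim ker(A − (-1)·I) = n − 2 = 2

Summary:
  λ = -1: algebraic multiplicity = 4, geometric multiplicity = 2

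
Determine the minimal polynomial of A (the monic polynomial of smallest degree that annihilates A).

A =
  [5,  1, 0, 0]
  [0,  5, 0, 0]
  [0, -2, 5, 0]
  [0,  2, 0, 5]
x^2 - 10*x + 25

The characteristic polynomial is χ_A(x) = (x - 5)^4, so the eigenvalues are known. The minimal polynomial is
  m_A(x) = Π_λ (x − λ)^{k_λ}
where k_λ is the size of the *largest* Jordan block for λ (equivalently, the smallest k with (A − λI)^k v = 0 for every generalised eigenvector v of λ).

  λ = 5: largest Jordan block has size 2, contributing (x − 5)^2

So m_A(x) = (x - 5)^2 = x^2 - 10*x + 25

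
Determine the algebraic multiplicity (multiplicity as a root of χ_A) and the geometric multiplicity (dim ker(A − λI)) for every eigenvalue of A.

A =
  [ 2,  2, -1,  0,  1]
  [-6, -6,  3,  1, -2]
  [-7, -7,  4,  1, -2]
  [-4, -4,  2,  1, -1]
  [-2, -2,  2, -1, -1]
λ = 0: alg = 5, geom = 2

Step 1 — factor the characteristic polynomial to read off the algebraic multiplicities:
  χ_A(x) = x^5

Step 2 — compute geometric multiplicities via the rank-nullity identity g(λ) = n − rank(A − λI):
  rank(A − (0)·I) = 3, so dim ker(A − (0)·I) = n − 3 = 2

Summary:
  λ = 0: algebraic multiplicity = 5, geometric multiplicity = 2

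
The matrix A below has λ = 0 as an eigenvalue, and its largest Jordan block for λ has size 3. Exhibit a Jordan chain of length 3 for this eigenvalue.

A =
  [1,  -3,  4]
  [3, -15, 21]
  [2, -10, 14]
A Jordan chain for λ = 0 of length 3:
v_1 = (2, 6, 4)ᵀ
v_2 = (-3, -15, -10)ᵀ
v_3 = (0, 1, 0)ᵀ

Let N = A − (0)·I. We want v_3 with N^3 v_3 = 0 but N^2 v_3 ≠ 0; then v_{j-1} := N · v_j for j = 3, …, 2.

Pick v_3 = (0, 1, 0)ᵀ.
Then v_2 = N · v_3 = (-3, -15, -10)ᵀ.
Then v_1 = N · v_2 = (2, 6, 4)ᵀ.

Sanity check: (A − (0)·I) v_1 = (0, 0, 0)ᵀ = 0. ✓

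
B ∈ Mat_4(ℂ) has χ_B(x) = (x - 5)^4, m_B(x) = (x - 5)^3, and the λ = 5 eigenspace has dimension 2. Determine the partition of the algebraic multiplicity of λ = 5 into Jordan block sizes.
Block sizes for λ = 5: [3, 1]

Step 1 — from the characteristic polynomial, algebraic multiplicity of λ = 5 is 4. From dim ker(B − (5)·I) = 2, there are exactly 2 Jordan blocks for λ = 5.
Step 2 — from the minimal polynomial, the factor (x − 5)^3 tells us the largest block for λ = 5 has size 3.
Step 3 — with total size 4, 2 blocks, and largest block 3, the block sizes (in nonincreasing order) are [3, 1].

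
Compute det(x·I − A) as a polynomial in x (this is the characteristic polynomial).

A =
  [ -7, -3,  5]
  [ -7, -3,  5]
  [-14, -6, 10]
x^3

Expanding det(x·I − A) (e.g. by cofactor expansion or by noting that A is similar to its Jordan form J, which has the same characteristic polynomial as A) gives
  χ_A(x) = x^3
which factors as x^3. The eigenvalues (with algebraic multiplicities) are λ = 0 with multiplicity 3.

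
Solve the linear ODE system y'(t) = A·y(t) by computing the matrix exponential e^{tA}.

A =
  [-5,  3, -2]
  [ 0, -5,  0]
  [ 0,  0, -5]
e^{tA} =
  [exp(-5*t), 3*t*exp(-5*t), -2*t*exp(-5*t)]
  [0, exp(-5*t), 0]
  [0, 0, exp(-5*t)]

Strategy: write A = P · J · P⁻¹ where J is a Jordan canonical form, so e^{tA} = P · e^{tJ} · P⁻¹, and e^{tJ} can be computed block-by-block.

A has Jordan form
J =
  [-5,  1,  0]
  [ 0, -5,  0]
  [ 0,  0, -5]
(up to reordering of blocks).

Per-block formulas:
  For a 1×1 block at λ = -5: exp(t · [-5]) = [e^(-5t)].
  For a 2×2 Jordan block J_2(-5): exp(t · J_2(-5)) = e^(-5t)·(I + t·N), where N is the 2×2 nilpotent shift.

After assembling e^{tJ} and conjugating by P, we get:

e^{tA} =
  [exp(-5*t), 3*t*exp(-5*t), -2*t*exp(-5*t)]
  [0, exp(-5*t), 0]
  [0, 0, exp(-5*t)]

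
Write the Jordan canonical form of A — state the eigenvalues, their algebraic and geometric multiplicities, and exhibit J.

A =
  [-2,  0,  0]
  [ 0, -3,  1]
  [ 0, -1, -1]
J_2(-2) ⊕ J_1(-2)

The characteristic polynomial is
  det(x·I − A) = x^3 + 6*x^2 + 12*x + 8 = (x + 2)^3

Eigenvalues and multiplicities (the geometric multiplicity of λ is n − rank(A − λI), which equals the number of Jordan blocks for λ):
  λ = -2: algebraic multiplicity = 3, geometric multiplicity = 2

Determining the block sizes for each eigenvalue:
  λ = -2: 2 blocks summing to 3 forces exactly one block of size 2 and the rest size 1 → block sizes [2, 1]

Assembling the blocks gives a Jordan form
J =
  [-2,  1,  0]
  [ 0, -2,  0]
  [ 0,  0, -2]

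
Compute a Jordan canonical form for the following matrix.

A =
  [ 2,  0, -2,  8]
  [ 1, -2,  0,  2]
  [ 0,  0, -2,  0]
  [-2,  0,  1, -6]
J_2(-2) ⊕ J_2(-2)

The characteristic polynomial is
  det(x·I − A) = x^4 + 8*x^3 + 24*x^2 + 32*x + 16 = (x + 2)^4

Eigenvalues and multiplicities (the geometric multiplicity of λ is n − rank(A − λI), which equals the number of Jordan blocks for λ):
  λ = -2: algebraic multiplicity = 4, geometric multiplicity = 2

Determining the block sizes for each eigenvalue:
  λ = -2: with am = 4 and gm = 2, the partition is not yet determined (e.g. several partitions of 4 into 2 parts exist). Let N = A − (-2)·I. Computing rank(N^1) = 2, rank(N^2) = 0; the number of blocks of size ≥ j is rank(N^{j−1}) − rank(N^j), giving [2, 2]. So we have 2 block(s) of size 2 → block sizes [2, 2]

Assembling the blocks gives a Jordan form
J =
  [-2,  1,  0,  0]
  [ 0, -2,  0,  0]
  [ 0,  0, -2,  1]
  [ 0,  0,  0, -2]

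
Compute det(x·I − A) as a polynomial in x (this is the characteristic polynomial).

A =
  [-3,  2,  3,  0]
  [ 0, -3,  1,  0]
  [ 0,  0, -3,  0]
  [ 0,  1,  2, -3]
x^4 + 12*x^3 + 54*x^2 + 108*x + 81

Expanding det(x·I − A) (e.g. by cofactor expansion or by noting that A is similar to its Jordan form J, which has the same characteristic polynomial as A) gives
  χ_A(x) = x^4 + 12*x^3 + 54*x^2 + 108*x + 81
which factors as (x + 3)^4. The eigenvalues (with algebraic multiplicities) are λ = -3 with multiplicity 4.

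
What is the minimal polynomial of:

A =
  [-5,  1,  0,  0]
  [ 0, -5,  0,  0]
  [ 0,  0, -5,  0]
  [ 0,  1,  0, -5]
x^2 + 10*x + 25

The characteristic polynomial is χ_A(x) = (x + 5)^4, so the eigenvalues are known. The minimal polynomial is
  m_A(x) = Π_λ (x − λ)^{k_λ}
where k_λ is the size of the *largest* Jordan block for λ (equivalently, the smallest k with (A − λI)^k v = 0 for every generalised eigenvector v of λ).

  λ = -5: largest Jordan block has size 2, contributing (x + 5)^2

So m_A(x) = (x + 5)^2 = x^2 + 10*x + 25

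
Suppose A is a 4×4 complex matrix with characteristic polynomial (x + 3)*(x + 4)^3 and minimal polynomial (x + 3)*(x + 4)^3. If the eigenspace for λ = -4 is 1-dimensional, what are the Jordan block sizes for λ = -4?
Block sizes for λ = -4: [3]

Step 1 — from the characteristic polynomial, algebraic multiplicity of λ = -4 is 3. From dim ker(A − (-4)·I) = 1, there are exactly 1 Jordan blocks for λ = -4.
Step 2 — from the minimal polynomial, the factor (x + 4)^3 tells us the largest block for λ = -4 has size 3.
Step 3 — with total size 3, 1 blocks, and largest block 3, the block sizes (in nonincreasing order) are [3].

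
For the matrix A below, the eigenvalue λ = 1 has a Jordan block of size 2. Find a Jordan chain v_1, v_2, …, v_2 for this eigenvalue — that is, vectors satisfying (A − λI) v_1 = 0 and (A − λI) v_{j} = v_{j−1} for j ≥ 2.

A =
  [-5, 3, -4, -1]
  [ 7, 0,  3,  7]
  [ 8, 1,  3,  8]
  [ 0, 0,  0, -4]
A Jordan chain for λ = 1 of length 2:
v_1 = (-3, 6, 9, 0)ᵀ
v_2 = (1, 1, 0, 0)ᵀ

Let N = A − (1)·I. We want v_2 with N^2 v_2 = 0 but N^1 v_2 ≠ 0; then v_{j-1} := N · v_j for j = 2, …, 2.

Pick v_2 = (1, 1, 0, 0)ᵀ.
Then v_1 = N · v_2 = (-3, 6, 9, 0)ᵀ.

Sanity check: (A − (1)·I) v_1 = (0, 0, 0, 0)ᵀ = 0. ✓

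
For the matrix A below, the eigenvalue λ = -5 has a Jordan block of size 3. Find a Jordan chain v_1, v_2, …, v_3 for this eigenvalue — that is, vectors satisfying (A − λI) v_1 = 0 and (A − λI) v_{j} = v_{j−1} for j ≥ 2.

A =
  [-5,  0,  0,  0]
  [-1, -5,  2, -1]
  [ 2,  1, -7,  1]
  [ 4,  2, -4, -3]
A Jordan chain for λ = -5 of length 3:
v_1 = (0, 0, -1, -2)ᵀ
v_2 = (0, -1, 2, 4)ᵀ
v_3 = (1, 0, 0, 0)ᵀ

Let N = A − (-5)·I. We want v_3 with N^3 v_3 = 0 but N^2 v_3 ≠ 0; then v_{j-1} := N · v_j for j = 3, …, 2.

Pick v_3 = (1, 0, 0, 0)ᵀ.
Then v_2 = N · v_3 = (0, -1, 2, 4)ᵀ.
Then v_1 = N · v_2 = (0, 0, -1, -2)ᵀ.

Sanity check: (A − (-5)·I) v_1 = (0, 0, 0, 0)ᵀ = 0. ✓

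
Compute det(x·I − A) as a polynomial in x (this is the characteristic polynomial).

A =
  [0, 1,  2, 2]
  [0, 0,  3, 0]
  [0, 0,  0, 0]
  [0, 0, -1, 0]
x^4

Expanding det(x·I − A) (e.g. by cofactor expansion or by noting that A is similar to its Jordan form J, which has the same characteristic polynomial as A) gives
  χ_A(x) = x^4
which factors as x^4. The eigenvalues (with algebraic multiplicities) are λ = 0 with multiplicity 4.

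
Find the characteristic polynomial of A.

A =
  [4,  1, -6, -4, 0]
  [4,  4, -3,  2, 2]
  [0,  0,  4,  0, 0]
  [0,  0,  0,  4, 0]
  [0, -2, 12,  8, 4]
x^5 - 20*x^4 + 160*x^3 - 640*x^2 + 1280*x - 1024

Expanding det(x·I − A) (e.g. by cofactor expansion or by noting that A is similar to its Jordan form J, which has the same characteristic polynomial as A) gives
  χ_A(x) = x^5 - 20*x^4 + 160*x^3 - 640*x^2 + 1280*x - 1024
which factors as (x - 4)^5. The eigenvalues (with algebraic multiplicities) are λ = 4 with multiplicity 5.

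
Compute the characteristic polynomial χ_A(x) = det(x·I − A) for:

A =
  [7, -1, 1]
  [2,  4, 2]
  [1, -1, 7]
x^3 - 18*x^2 + 108*x - 216

Expanding det(x·I − A) (e.g. by cofactor expansion or by noting that A is similar to its Jordan form J, which has the same characteristic polynomial as A) gives
  χ_A(x) = x^3 - 18*x^2 + 108*x - 216
which factors as (x - 6)^3. The eigenvalues (with algebraic multiplicities) are λ = 6 with multiplicity 3.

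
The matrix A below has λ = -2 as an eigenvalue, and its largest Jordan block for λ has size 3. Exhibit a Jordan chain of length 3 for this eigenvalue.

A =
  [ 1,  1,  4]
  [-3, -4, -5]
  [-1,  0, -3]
A Jordan chain for λ = -2 of length 3:
v_1 = (2, 2, -2)ᵀ
v_2 = (3, -3, -1)ᵀ
v_3 = (1, 0, 0)ᵀ

Let N = A − (-2)·I. We want v_3 with N^3 v_3 = 0 but N^2 v_3 ≠ 0; then v_{j-1} := N · v_j for j = 3, …, 2.

Pick v_3 = (1, 0, 0)ᵀ.
Then v_2 = N · v_3 = (3, -3, -1)ᵀ.
Then v_1 = N · v_2 = (2, 2, -2)ᵀ.

Sanity check: (A − (-2)·I) v_1 = (0, 0, 0)ᵀ = 0. ✓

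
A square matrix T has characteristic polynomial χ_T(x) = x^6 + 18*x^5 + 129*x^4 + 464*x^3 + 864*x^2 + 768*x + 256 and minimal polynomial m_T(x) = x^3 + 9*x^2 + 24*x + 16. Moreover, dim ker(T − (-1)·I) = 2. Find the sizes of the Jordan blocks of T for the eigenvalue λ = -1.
Block sizes for λ = -1: [1, 1]

Step 1 — from the characteristic polynomial, algebraic multiplicity of λ = -1 is 2. From dim ker(T − (-1)·I) = 2, there are exactly 2 Jordan blocks for λ = -1.
Step 2 — from the minimal polynomial, the factor (x + 1) tells us the largest block for λ = -1 has size 1.
Step 3 — with total size 2, 2 blocks, and largest block 1, the block sizes (in nonincreasing order) are [1, 1].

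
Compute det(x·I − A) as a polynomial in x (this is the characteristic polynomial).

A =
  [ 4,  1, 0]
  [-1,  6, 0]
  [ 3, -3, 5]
x^3 - 15*x^2 + 75*x - 125

Expanding det(x·I − A) (e.g. by cofactor expansion or by noting that A is similar to its Jordan form J, which has the same characteristic polynomial as A) gives
  χ_A(x) = x^3 - 15*x^2 + 75*x - 125
which factors as (x - 5)^3. The eigenvalues (with algebraic multiplicities) are λ = 5 with multiplicity 3.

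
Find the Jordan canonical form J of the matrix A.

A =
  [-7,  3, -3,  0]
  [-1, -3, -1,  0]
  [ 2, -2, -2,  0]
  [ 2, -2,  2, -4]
J_2(-4) ⊕ J_1(-4) ⊕ J_1(-4)

The characteristic polynomial is
  det(x·I − A) = x^4 + 16*x^3 + 96*x^2 + 256*x + 256 = (x + 4)^4

Eigenvalues and multiplicities (the geometric multiplicity of λ is n − rank(A − λI), which equals the number of Jordan blocks for λ):
  λ = -4: algebraic multiplicity = 4, geometric multiplicity = 3

Determining the block sizes for each eigenvalue:
  λ = -4: 3 blocks summing to 4 forces exactly one block of size 2 and the rest size 1 → block sizes [2, 1, 1]

Assembling the blocks gives a Jordan form
J =
  [-4,  1,  0,  0]
  [ 0, -4,  0,  0]
  [ 0,  0, -4,  0]
  [ 0,  0,  0, -4]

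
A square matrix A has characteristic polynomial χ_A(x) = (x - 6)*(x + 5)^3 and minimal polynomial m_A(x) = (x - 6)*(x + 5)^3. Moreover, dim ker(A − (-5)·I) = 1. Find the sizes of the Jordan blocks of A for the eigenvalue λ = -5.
Block sizes for λ = -5: [3]

Step 1 — from the characteristic polynomial, algebraic multiplicity of λ = -5 is 3. From dim ker(A − (-5)·I) = 1, there are exactly 1 Jordan blocks for λ = -5.
Step 2 — from the minimal polynomial, the factor (x + 5)^3 tells us the largest block for λ = -5 has size 3.
Step 3 — with total size 3, 1 blocks, and largest block 3, the block sizes (in nonincreasing order) are [3].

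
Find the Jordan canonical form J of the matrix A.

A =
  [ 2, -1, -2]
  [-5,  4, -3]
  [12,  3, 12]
J_3(6)

The characteristic polynomial is
  det(x·I − A) = x^3 - 18*x^2 + 108*x - 216 = (x - 6)^3

Eigenvalues and multiplicities (the geometric multiplicity of λ is n − rank(A − λI), which equals the number of Jordan blocks for λ):
  λ = 6: algebraic multiplicity = 3, geometric multiplicity = 1

Determining the block sizes for each eigenvalue:
  λ = 6: one block (gm = 1), so the single block has size am = 3 → block sizes [3]

Assembling the blocks gives a Jordan form
J =
  [6, 1, 0]
  [0, 6, 1]
  [0, 0, 6]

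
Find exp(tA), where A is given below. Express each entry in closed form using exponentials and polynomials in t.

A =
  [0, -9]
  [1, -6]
e^{tA} =
  [3*t*exp(-3*t) + exp(-3*t), -9*t*exp(-3*t)]
  [t*exp(-3*t), -3*t*exp(-3*t) + exp(-3*t)]

Strategy: write A = P · J · P⁻¹ where J is a Jordan canonical form, so e^{tA} = P · e^{tJ} · P⁻¹, and e^{tJ} can be computed block-by-block.

A has Jordan form
J =
  [-3,  1]
  [ 0, -3]
(up to reordering of blocks).

Per-block formulas:
  For a 2×2 Jordan block J_2(-3): exp(t · J_2(-3)) = e^(-3t)·(I + t·N), where N is the 2×2 nilpotent shift.

After assembling e^{tJ} and conjugating by P, we get:

e^{tA} =
  [3*t*exp(-3*t) + exp(-3*t), -9*t*exp(-3*t)]
  [t*exp(-3*t), -3*t*exp(-3*t) + exp(-3*t)]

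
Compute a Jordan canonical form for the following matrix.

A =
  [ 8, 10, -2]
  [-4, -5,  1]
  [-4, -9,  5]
J_1(0) ⊕ J_2(4)

The characteristic polynomial is
  det(x·I − A) = x^3 - 8*x^2 + 16*x = x*(x - 4)^2

Eigenvalues and multiplicities (the geometric multiplicity of λ is n − rank(A − λI), which equals the number of Jordan blocks for λ):
  λ = 0: algebraic multiplicity = 1, geometric multiplicity = 1
  λ = 4: algebraic multiplicity = 2, geometric multiplicity = 1

Determining the block sizes for each eigenvalue:
  λ = 0: one block (gm = 1), so the single block has size am = 1 → block sizes [1]
  λ = 4: one block (gm = 1), so the single block has size am = 2 → block sizes [2]

Assembling the blocks gives a Jordan form
J =
  [0, 0, 0]
  [0, 4, 1]
  [0, 0, 4]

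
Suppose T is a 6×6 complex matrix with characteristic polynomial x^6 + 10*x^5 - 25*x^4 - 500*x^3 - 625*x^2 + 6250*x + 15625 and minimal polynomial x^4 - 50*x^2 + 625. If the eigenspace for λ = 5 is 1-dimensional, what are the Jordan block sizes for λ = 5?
Block sizes for λ = 5: [2]

Step 1 — from the characteristic polynomial, algebraic multiplicity of λ = 5 is 2. From dim ker(T − (5)·I) = 1, there are exactly 1 Jordan blocks for λ = 5.
Step 2 — from the minimal polynomial, the factor (x − 5)^2 tells us the largest block for λ = 5 has size 2.
Step 3 — with total size 2, 1 blocks, and largest block 2, the block sizes (in nonincreasing order) are [2].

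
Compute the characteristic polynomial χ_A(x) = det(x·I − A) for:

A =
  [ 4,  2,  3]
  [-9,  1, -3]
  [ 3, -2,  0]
x^3 - 5*x^2 + 7*x - 3

Expanding det(x·I − A) (e.g. by cofactor expansion or by noting that A is similar to its Jordan form J, which has the same characteristic polynomial as A) gives
  χ_A(x) = x^3 - 5*x^2 + 7*x - 3
which factors as (x - 3)*(x - 1)^2. The eigenvalues (with algebraic multiplicities) are λ = 1 with multiplicity 2, λ = 3 with multiplicity 1.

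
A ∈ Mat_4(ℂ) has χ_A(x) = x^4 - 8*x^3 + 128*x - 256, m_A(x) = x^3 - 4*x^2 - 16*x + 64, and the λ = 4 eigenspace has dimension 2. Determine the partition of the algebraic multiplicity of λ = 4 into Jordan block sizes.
Block sizes for λ = 4: [2, 1]

Step 1 — from the characteristic polynomial, algebraic multiplicity of λ = 4 is 3. From dim ker(A − (4)·I) = 2, there are exactly 2 Jordan blocks for λ = 4.
Step 2 — from the minimal polynomial, the factor (x − 4)^2 tells us the largest block for λ = 4 has size 2.
Step 3 — with total size 3, 2 blocks, and largest block 2, the block sizes (in nonincreasing order) are [2, 1].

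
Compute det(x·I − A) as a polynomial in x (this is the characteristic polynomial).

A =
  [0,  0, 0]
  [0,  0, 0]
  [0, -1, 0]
x^3

Expanding det(x·I − A) (e.g. by cofactor expansion or by noting that A is similar to its Jordan form J, which has the same characteristic polynomial as A) gives
  χ_A(x) = x^3
which factors as x^3. The eigenvalues (with algebraic multiplicities) are λ = 0 with multiplicity 3.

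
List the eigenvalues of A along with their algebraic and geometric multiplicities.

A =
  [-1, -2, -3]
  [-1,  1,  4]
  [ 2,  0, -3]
λ = -1: alg = 3, geom = 1

Step 1 — factor the characteristic polynomial to read off the algebraic multiplicities:
  χ_A(x) = (x + 1)^3

Step 2 — compute geometric multiplicities via the rank-nullity identity g(λ) = n − rank(A − λI):
  rank(A − (-1)·I) = 2, so dim ker(A − (-1)·I) = n − 2 = 1

Summary:
  λ = -1: algebraic multiplicity = 3, geometric multiplicity = 1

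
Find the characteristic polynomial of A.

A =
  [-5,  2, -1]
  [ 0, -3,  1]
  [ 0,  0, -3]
x^3 + 11*x^2 + 39*x + 45

Expanding det(x·I − A) (e.g. by cofactor expansion or by noting that A is similar to its Jordan form J, which has the same characteristic polynomial as A) gives
  χ_A(x) = x^3 + 11*x^2 + 39*x + 45
which factors as (x + 3)^2*(x + 5). The eigenvalues (with algebraic multiplicities) are λ = -5 with multiplicity 1, λ = -3 with multiplicity 2.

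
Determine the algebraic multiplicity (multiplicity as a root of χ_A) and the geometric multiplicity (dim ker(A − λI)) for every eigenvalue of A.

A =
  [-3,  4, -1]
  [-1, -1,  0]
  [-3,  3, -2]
λ = -2: alg = 3, geom = 1

Step 1 — factor the characteristic polynomial to read off the algebraic multiplicities:
  χ_A(x) = (x + 2)^3

Step 2 — compute geometric multiplicities via the rank-nullity identity g(λ) = n − rank(A − λI):
  rank(A − (-2)·I) = 2, so dim ker(A − (-2)·I) = n − 2 = 1

Summary:
  λ = -2: algebraic multiplicity = 3, geometric multiplicity = 1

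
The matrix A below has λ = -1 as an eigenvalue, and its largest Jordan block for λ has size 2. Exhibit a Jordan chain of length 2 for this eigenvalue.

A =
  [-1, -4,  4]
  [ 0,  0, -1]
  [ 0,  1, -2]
A Jordan chain for λ = -1 of length 2:
v_1 = (-4, 1, 1)ᵀ
v_2 = (0, 1, 0)ᵀ

Let N = A − (-1)·I. We want v_2 with N^2 v_2 = 0 but N^1 v_2 ≠ 0; then v_{j-1} := N · v_j for j = 2, …, 2.

Pick v_2 = (0, 1, 0)ᵀ.
Then v_1 = N · v_2 = (-4, 1, 1)ᵀ.

Sanity check: (A − (-1)·I) v_1 = (0, 0, 0)ᵀ = 0. ✓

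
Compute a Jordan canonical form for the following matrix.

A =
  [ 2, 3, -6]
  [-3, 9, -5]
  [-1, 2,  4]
J_3(5)

The characteristic polynomial is
  det(x·I − A) = x^3 - 15*x^2 + 75*x - 125 = (x - 5)^3

Eigenvalues and multiplicities (the geometric multiplicity of λ is n − rank(A − λI), which equals the number of Jordan blocks for λ):
  λ = 5: algebraic multiplicity = 3, geometric multiplicity = 1

Determining the block sizes for each eigenvalue:
  λ = 5: one block (gm = 1), so the single block has size am = 3 → block sizes [3]

Assembling the blocks gives a Jordan form
J =
  [5, 1, 0]
  [0, 5, 1]
  [0, 0, 5]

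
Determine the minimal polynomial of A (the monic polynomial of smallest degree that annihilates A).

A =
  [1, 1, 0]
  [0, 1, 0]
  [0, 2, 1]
x^2 - 2*x + 1

The characteristic polynomial is χ_A(x) = (x - 1)^3, so the eigenvalues are known. The minimal polynomial is
  m_A(x) = Π_λ (x − λ)^{k_λ}
where k_λ is the size of the *largest* Jordan block for λ (equivalently, the smallest k with (A − λI)^k v = 0 for every generalised eigenvector v of λ).

  λ = 1: largest Jordan block has size 2, contributing (x − 1)^2

So m_A(x) = (x - 1)^2 = x^2 - 2*x + 1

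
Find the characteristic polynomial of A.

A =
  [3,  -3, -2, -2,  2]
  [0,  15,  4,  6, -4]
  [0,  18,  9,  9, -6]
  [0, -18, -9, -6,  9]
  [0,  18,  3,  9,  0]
x^5 - 21*x^4 + 171*x^3 - 675*x^2 + 1296*x - 972

Expanding det(x·I − A) (e.g. by cofactor expansion or by noting that A is similar to its Jordan form J, which has the same characteristic polynomial as A) gives
  χ_A(x) = x^5 - 21*x^4 + 171*x^3 - 675*x^2 + 1296*x - 972
which factors as (x - 6)^2*(x - 3)^3. The eigenvalues (with algebraic multiplicities) are λ = 3 with multiplicity 3, λ = 6 with multiplicity 2.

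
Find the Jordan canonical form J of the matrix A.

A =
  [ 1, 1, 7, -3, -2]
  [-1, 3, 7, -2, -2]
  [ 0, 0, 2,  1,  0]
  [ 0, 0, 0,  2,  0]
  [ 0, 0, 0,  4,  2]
J_2(2) ⊕ J_2(2) ⊕ J_1(2)

The characteristic polynomial is
  det(x·I − A) = x^5 - 10*x^4 + 40*x^3 - 80*x^2 + 80*x - 32 = (x - 2)^5

Eigenvalues and multiplicities (the geometric multiplicity of λ is n − rank(A − λI), which equals the number of Jordan blocks for λ):
  λ = 2: algebraic multiplicity = 5, geometric multiplicity = 3

Determining the block sizes for each eigenvalue:
  λ = 2: with am = 5 and gm = 3, the partition is not yet determined (e.g. several partitions of 5 into 3 parts exist). Let N = A − (2)·I. Computing rank(N^1) = 2, rank(N^2) = 0; the number of blocks of size ≥ j is rank(N^{j−1}) − rank(N^j), giving [3, 2]. So we have 2 block(s) of size 2, 1 block(s) of size 1 → block sizes [2, 2, 1]

Assembling the blocks gives a Jordan form
J =
  [2, 1, 0, 0, 0]
  [0, 2, 0, 0, 0]
  [0, 0, 2, 1, 0]
  [0, 0, 0, 2, 0]
  [0, 0, 0, 0, 2]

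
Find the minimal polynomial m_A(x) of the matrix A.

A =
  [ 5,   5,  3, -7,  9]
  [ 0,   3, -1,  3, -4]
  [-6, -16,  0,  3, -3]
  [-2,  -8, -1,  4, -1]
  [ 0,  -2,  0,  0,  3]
x^3 - 9*x^2 + 27*x - 27

The characteristic polynomial is χ_A(x) = (x - 3)^5, so the eigenvalues are known. The minimal polynomial is
  m_A(x) = Π_λ (x − λ)^{k_λ}
where k_λ is the size of the *largest* Jordan block for λ (equivalently, the smallest k with (A − λI)^k v = 0 for every generalised eigenvector v of λ).

  λ = 3: largest Jordan block has size 3, contributing (x − 3)^3

So m_A(x) = (x - 3)^3 = x^3 - 9*x^2 + 27*x - 27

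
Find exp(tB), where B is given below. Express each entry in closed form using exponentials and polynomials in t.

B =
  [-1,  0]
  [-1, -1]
e^{tB} =
  [exp(-t), 0]
  [-t*exp(-t), exp(-t)]

Strategy: write B = P · J · P⁻¹ where J is a Jordan canonical form, so e^{tB} = P · e^{tJ} · P⁻¹, and e^{tJ} can be computed block-by-block.

B has Jordan form
J =
  [-1,  1]
  [ 0, -1]
(up to reordering of blocks).

Per-block formulas:
  For a 2×2 Jordan block J_2(-1): exp(t · J_2(-1)) = e^(-1t)·(I + t·N), where N is the 2×2 nilpotent shift.

After assembling e^{tJ} and conjugating by P, we get:

e^{tB} =
  [exp(-t), 0]
  [-t*exp(-t), exp(-t)]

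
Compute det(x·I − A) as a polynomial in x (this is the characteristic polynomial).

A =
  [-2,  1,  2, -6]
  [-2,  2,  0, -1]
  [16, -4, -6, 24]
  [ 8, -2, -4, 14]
x^4 - 8*x^3 + 24*x^2 - 32*x + 16

Expanding det(x·I − A) (e.g. by cofactor expansion or by noting that A is similar to its Jordan form J, which has the same characteristic polynomial as A) gives
  χ_A(x) = x^4 - 8*x^3 + 24*x^2 - 32*x + 16
which factors as (x - 2)^4. The eigenvalues (with algebraic multiplicities) are λ = 2 with multiplicity 4.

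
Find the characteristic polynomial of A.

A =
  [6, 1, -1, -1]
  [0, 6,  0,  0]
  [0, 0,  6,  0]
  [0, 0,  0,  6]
x^4 - 24*x^3 + 216*x^2 - 864*x + 1296

Expanding det(x·I − A) (e.g. by cofactor expansion or by noting that A is similar to its Jordan form J, which has the same characteristic polynomial as A) gives
  χ_A(x) = x^4 - 24*x^3 + 216*x^2 - 864*x + 1296
which factors as (x - 6)^4. The eigenvalues (with algebraic multiplicities) are λ = 6 with multiplicity 4.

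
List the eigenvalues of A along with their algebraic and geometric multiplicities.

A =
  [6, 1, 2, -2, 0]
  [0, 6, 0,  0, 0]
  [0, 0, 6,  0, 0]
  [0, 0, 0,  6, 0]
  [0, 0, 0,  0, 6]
λ = 6: alg = 5, geom = 4

Step 1 — factor the characteristic polynomial to read off the algebraic multiplicities:
  χ_A(x) = (x - 6)^5

Step 2 — compute geometric multiplicities via the rank-nullity identity g(λ) = n − rank(A − λI):
  rank(A − (6)·I) = 1, so dim ker(A − (6)·I) = n − 1 = 4

Summary:
  λ = 6: algebraic multiplicity = 5, geometric multiplicity = 4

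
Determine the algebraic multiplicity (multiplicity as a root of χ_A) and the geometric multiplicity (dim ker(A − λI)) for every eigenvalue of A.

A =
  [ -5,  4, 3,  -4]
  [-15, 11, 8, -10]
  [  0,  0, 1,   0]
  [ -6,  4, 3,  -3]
λ = 1: alg = 4, geom = 2

Step 1 — factor the characteristic polynomial to read off the algebraic multiplicities:
  χ_A(x) = (x - 1)^4

Step 2 — compute geometric multiplicities via the rank-nullity identity g(λ) = n − rank(A − λI):
  rank(A − (1)·I) = 2, so dim ker(A − (1)·I) = n − 2 = 2

Summary:
  λ = 1: algebraic multiplicity = 4, geometric multiplicity = 2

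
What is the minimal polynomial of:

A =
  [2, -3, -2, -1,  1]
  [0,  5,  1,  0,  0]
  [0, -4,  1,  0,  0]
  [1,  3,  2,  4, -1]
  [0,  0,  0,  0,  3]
x^3 - 9*x^2 + 27*x - 27

The characteristic polynomial is χ_A(x) = (x - 3)^5, so the eigenvalues are known. The minimal polynomial is
  m_A(x) = Π_λ (x − λ)^{k_λ}
where k_λ is the size of the *largest* Jordan block for λ (equivalently, the smallest k with (A − λI)^k v = 0 for every generalised eigenvector v of λ).

  λ = 3: largest Jordan block has size 3, contributing (x − 3)^3

So m_A(x) = (x - 3)^3 = x^3 - 9*x^2 + 27*x - 27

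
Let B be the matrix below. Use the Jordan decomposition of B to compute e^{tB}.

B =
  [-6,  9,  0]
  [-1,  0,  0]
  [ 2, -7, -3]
e^{tB} =
  [-3*t*exp(-3*t) + exp(-3*t), 9*t*exp(-3*t), 0]
  [-t*exp(-3*t), 3*t*exp(-3*t) + exp(-3*t), 0]
  [t^2*exp(-3*t)/2 + 2*t*exp(-3*t), -3*t^2*exp(-3*t)/2 - 7*t*exp(-3*t), exp(-3*t)]

Strategy: write B = P · J · P⁻¹ where J is a Jordan canonical form, so e^{tB} = P · e^{tJ} · P⁻¹, and e^{tJ} can be computed block-by-block.

B has Jordan form
J =
  [-3,  1,  0]
  [ 0, -3,  1]
  [ 0,  0, -3]
(up to reordering of blocks).

Per-block formulas:
  For a 3×3 Jordan block J_3(-3): exp(t · J_3(-3)) = e^(-3t)·(I + t·N + (t^2/2)·N^2), where N is the 3×3 nilpotent shift.

After assembling e^{tJ} and conjugating by P, we get:

e^{tB} =
  [-3*t*exp(-3*t) + exp(-3*t), 9*t*exp(-3*t), 0]
  [-t*exp(-3*t), 3*t*exp(-3*t) + exp(-3*t), 0]
  [t^2*exp(-3*t)/2 + 2*t*exp(-3*t), -3*t^2*exp(-3*t)/2 - 7*t*exp(-3*t), exp(-3*t)]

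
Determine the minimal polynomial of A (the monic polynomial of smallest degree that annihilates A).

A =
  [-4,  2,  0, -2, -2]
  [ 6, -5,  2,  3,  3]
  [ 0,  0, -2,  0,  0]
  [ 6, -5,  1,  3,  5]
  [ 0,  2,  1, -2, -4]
x^3 + 8*x^2 + 20*x + 16

The characteristic polynomial is χ_A(x) = (x + 2)^4*(x + 4), so the eigenvalues are known. The minimal polynomial is
  m_A(x) = Π_λ (x − λ)^{k_λ}
where k_λ is the size of the *largest* Jordan block for λ (equivalently, the smallest k with (A − λI)^k v = 0 for every generalised eigenvector v of λ).

  λ = -4: largest Jordan block has size 1, contributing (x + 4)
  λ = -2: largest Jordan block has size 2, contributing (x + 2)^2

So m_A(x) = (x + 2)^2*(x + 4) = x^3 + 8*x^2 + 20*x + 16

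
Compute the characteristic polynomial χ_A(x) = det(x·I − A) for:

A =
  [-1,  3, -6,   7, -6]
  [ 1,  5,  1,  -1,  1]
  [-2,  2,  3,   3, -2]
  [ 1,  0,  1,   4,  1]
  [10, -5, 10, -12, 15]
x^5 - 26*x^4 + 270*x^3 - 1400*x^2 + 3625*x - 3750

Expanding det(x·I − A) (e.g. by cofactor expansion or by noting that A is similar to its Jordan form J, which has the same characteristic polynomial as A) gives
  χ_A(x) = x^5 - 26*x^4 + 270*x^3 - 1400*x^2 + 3625*x - 3750
which factors as (x - 6)*(x - 5)^4. The eigenvalues (with algebraic multiplicities) are λ = 5 with multiplicity 4, λ = 6 with multiplicity 1.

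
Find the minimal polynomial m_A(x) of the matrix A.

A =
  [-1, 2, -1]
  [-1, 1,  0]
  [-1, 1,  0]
x^3

The characteristic polynomial is χ_A(x) = x^3, so the eigenvalues are known. The minimal polynomial is
  m_A(x) = Π_λ (x − λ)^{k_λ}
where k_λ is the size of the *largest* Jordan block for λ (equivalently, the smallest k with (A − λI)^k v = 0 for every generalised eigenvector v of λ).

  λ = 0: largest Jordan block has size 3, contributing (x − 0)^3

So m_A(x) = x^3 = x^3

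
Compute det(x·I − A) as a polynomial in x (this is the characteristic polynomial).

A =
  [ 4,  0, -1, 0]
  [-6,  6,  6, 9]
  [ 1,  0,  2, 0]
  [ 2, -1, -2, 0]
x^4 - 12*x^3 + 54*x^2 - 108*x + 81

Expanding det(x·I − A) (e.g. by cofactor expansion or by noting that A is similar to its Jordan form J, which has the same characteristic polynomial as A) gives
  χ_A(x) = x^4 - 12*x^3 + 54*x^2 - 108*x + 81
which factors as (x - 3)^4. The eigenvalues (with algebraic multiplicities) are λ = 3 with multiplicity 4.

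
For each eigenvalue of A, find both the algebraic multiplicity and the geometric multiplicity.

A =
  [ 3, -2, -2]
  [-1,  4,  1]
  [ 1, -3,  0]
λ = 1: alg = 1, geom = 1; λ = 3: alg = 2, geom = 1

Step 1 — factor the characteristic polynomial to read off the algebraic multiplicities:
  χ_A(x) = (x - 3)^2*(x - 1)

Step 2 — compute geometric multiplicities via the rank-nullity identity g(λ) = n − rank(A − λI):
  rank(A − (1)·I) = 2, so dim ker(A − (1)·I) = n − 2 = 1
  rank(A − (3)·I) = 2, so dim ker(A − (3)·I) = n − 2 = 1

Summary:
  λ = 1: algebraic multiplicity = 1, geometric multiplicity = 1
  λ = 3: algebraic multiplicity = 2, geometric multiplicity = 1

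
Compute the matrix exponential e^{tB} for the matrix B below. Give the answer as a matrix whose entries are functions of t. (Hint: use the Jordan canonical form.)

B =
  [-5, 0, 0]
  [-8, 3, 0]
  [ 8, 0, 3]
e^{tB} =
  [exp(-5*t), 0, 0]
  [-exp(3*t) + exp(-5*t), exp(3*t), 0]
  [exp(3*t) - exp(-5*t), 0, exp(3*t)]

Strategy: write B = P · J · P⁻¹ where J is a Jordan canonical form, so e^{tB} = P · e^{tJ} · P⁻¹, and e^{tJ} can be computed block-by-block.

B has Jordan form
J =
  [-5, 0, 0]
  [ 0, 3, 0]
  [ 0, 0, 3]
(up to reordering of blocks).

Per-block formulas:
  For a 1×1 block at λ = -5: exp(t · [-5]) = [e^(-5t)].
  For a 1×1 block at λ = 3: exp(t · [3]) = [e^(3t)].

After assembling e^{tJ} and conjugating by P, we get:

e^{tB} =
  [exp(-5*t), 0, 0]
  [-exp(3*t) + exp(-5*t), exp(3*t), 0]
  [exp(3*t) - exp(-5*t), 0, exp(3*t)]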